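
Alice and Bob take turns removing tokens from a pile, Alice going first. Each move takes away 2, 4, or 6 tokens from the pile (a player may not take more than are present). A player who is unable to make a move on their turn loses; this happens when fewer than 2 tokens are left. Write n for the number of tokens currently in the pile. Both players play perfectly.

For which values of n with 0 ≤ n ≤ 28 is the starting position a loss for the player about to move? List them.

0, 1, 8, 9, 16, 17, 24, 25

Positions with no move are L. A position that does have a move is losing for the player to move precisely when every available move leads to a winning position for the opponent. Fill in the labels:
n=0: no move → L
n=1: no move → L
n=2: can move to 0, which is L ⇒ W
n=3: can move to 1, which is L ⇒ W
n=4: can move to 0, which is L ⇒ W
n=5: can move to 1, which is L ⇒ W
n=6: can move to 0, which is L ⇒ W
n=7: can move to 1, which is L ⇒ W
n=8: moves to 6(W), 4(W), 2(W); every one is W ⇒ L
n=9: moves to 7(W), 5(W), 3(W); every one is W ⇒ L
n=10: can move to 8, which is L ⇒ W
n=11: can move to 9, which is L ⇒ W
n=12: can move to 8, which is L ⇒ W
n=13: can move to 9, which is L ⇒ W
n=14: can move to 8, which is L ⇒ W
n=15: can move to 9, which is L ⇒ W
n=16: moves to 14(W), 12(W), 10(W); every one is W ⇒ L
n=17: moves to 15(W), 13(W), 11(W); every one is W ⇒ L
n=18: can move to 16, which is L ⇒ W
n=19: can move to 17, which is L ⇒ W
n=20: can move to 16, which is L ⇒ W
n=21: can move to 17, which is L ⇒ W
n=22: can move to 16, which is L ⇒ W
n=23: can move to 17, which is L ⇒ W
n=24: moves to 22(W), 20(W), 18(W); every one is W ⇒ L
n=25: moves to 23(W), 21(W), 19(W); every one is W ⇒ L
n=26: can move to 24, which is L ⇒ W
n=27: can move to 25, which is L ⇒ W
n=28: can move to 24, which is L ⇒ W
The losing starting values of n are exactly the entries labelled L in this table (8 of them).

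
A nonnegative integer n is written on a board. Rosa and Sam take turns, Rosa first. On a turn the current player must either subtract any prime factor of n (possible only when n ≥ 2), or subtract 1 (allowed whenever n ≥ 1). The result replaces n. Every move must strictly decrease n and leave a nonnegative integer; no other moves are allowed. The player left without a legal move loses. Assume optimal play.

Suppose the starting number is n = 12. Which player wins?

Sam wins.

Positions with no move are L. A position that does have a move is losing for the player to move precisely when every available move leads to a winning position for the opponent. Fill in the labels:
n=0: no move → L
n=1: →0(L), so W
n=2: →0(L), so W
n=3: →0(L), so W
n=4: →2(W), 3(W) — all W, so L
n=5: →0(L), so W
n=6: →4(L), so W
n=7: →0(L), so W
n=8: →6(W), 7(W) — all W, so L
n=9: →8(L), so W
n=10: →8(L), so W
n=11: →0(L), so W
n=12: →9(W), 10(W), 11(W) — all W, so L
Every move from 12 reaches a W position, so the mover loses.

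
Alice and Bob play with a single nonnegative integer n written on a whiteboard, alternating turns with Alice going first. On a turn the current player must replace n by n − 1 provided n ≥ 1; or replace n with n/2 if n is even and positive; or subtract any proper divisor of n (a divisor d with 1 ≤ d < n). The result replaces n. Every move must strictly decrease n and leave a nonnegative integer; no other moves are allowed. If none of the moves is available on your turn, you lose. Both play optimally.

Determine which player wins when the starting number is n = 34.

Alice wins.

Use the standard recursion: the mover loses at a terminal position; elsewhere, the mover wins exactly when some move hands the opponent an L position.
n=0: no move → L
n=1: W (go to 0, an L position)
n=2: L (sole option 1(W) is W)
n=3: W (go to 2, an L position)
n=4: W (go to 2, an L position)
n=5: L (sole option 4(W) is W)
n=6: W (go to 5, an L position)
n=7: L (sole option 6(W) is W)
n=8: W (go to 7, an L position)
n=9: L (options 6(W), 8(W) are all W)
n=10: W (go to 5, an L position)
n=11: L (sole option 10(W) is W)
n=12: W (go to 9, an L position)
n=13: L (sole option 12(W) is W)
n=14: W (go to 7, an L position)
n=15: L (options 10(W), 12(W), 14(W) are all W)
n=16: W (go to 15, an L position)
n=17: L (sole option 16(W) is W)
n=18: W (go to 9, an L position)
n=19: L (sole option 18(W) is W)
n=20: W (go to 15, an L position)
n=21: L (options 14(W), 18(W), 20(W) are all W)
n=22: W (go to 11, an L position)
n=23: L (sole option 22(W) is W)
n=24: W (go to 21, an L position)
n=25: L (options 20(W), 24(W) are all W)
n=26: W (go to 13, an L position)
n=27: L (options 18(W), 24(W), 26(W) are all W)
n=28: W (go to 21, an L position)
n=29: L (sole option 28(W) is W)
n=30: W (go to 15, an L position)
n=31: L (sole option 30(W) is W)
n=32: W (go to 31, an L position)
n=33: L (options 22(W), 30(W), 32(W) are all W)
n=34: W (go to 17, an L position)
The starting position 34 is W: Alice should move to 17, handing over an L position.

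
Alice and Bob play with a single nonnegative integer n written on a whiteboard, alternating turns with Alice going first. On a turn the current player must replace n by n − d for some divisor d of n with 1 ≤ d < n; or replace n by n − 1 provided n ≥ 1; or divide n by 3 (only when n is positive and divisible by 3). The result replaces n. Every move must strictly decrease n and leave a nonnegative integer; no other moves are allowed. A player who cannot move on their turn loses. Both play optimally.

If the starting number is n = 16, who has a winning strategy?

Bob wins.

Use the standard recursion: the mover loses at a terminal position; elsewhere, the mover wins exactly when some move hands the opponent an L position.
n=0: no move → L
n=1: can move to 0, which is L ⇒ W
n=2: the only move is to 1(W), a W ⇒ L
n=3: can move to 2, which is L ⇒ W
n=4: can move to 2, which is L ⇒ W
n=5: the only move is to 4(W), a W ⇒ L
n=6: can move to 2, which is L ⇒ W
n=7: the only move is to 6(W), a W ⇒ L
n=8: can move to 7, which is L ⇒ W
n=9: moves to 3(W), 6(W), 8(W); every one is W ⇒ L
n=10: can move to 5, which is L ⇒ W
n=11: the only move is to 10(W), a W ⇒ L
n=12: can move to 9, which is L ⇒ W
n=13: the only move is to 12(W), a W ⇒ L
n=14: can move to 7, which is L ⇒ W
n=15: can move to 5, which is L ⇒ W
n=16: moves to 8(W), 12(W), 14(W), 15(W); every one is W ⇒ L
The starting position 16 is L: whatever Alice does, the opponent receives a W position.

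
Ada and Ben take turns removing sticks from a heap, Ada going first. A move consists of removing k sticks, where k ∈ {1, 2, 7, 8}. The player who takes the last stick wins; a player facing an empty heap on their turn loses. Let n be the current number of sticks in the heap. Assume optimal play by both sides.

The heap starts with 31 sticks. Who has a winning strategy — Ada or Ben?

Build the W/L table. Terminal = L. A non-terminal position is W if it has a move to some L; otherwise it is L.
n=0: no move → L
n=1: W (go to 0, an L position)
n=2: W (go to 0, an L position)
n=3: L (options 2(W), 1(W) are all W)
n=4: W (go to 3, an L position)
n=5: W (go to 3, an L position)
n=6: L (options 5(W), 4(W) are all W)
n=7: W (go to 6, an L position)
n=8: W (go to 6, an L position)
n=9: L (options 8(W), 7(W), 2(W), 1(W) are all W)
n=10: W (go to 9, an L position)
n=11: W (go to 9, an L position)
n=12: L (options 11(W), 10(W), 5(W), 4(W) are all W)
n=13: W (go to 12, an L position)
n=14: W (go to 12, an L position)
n=15: L (options 14(W), 13(W), 8(W), 7(W) are all W)
n=16: W (go to 15, an L position)
n=17: W (go to 15, an L position)
n=18: L (options 17(W), 16(W), 11(W), 10(W) are all W)
n=19: W (go to 18, an L position)
n=20: W (go to 18, an L position)
n=21: L (options 20(W), 19(W), 14(W), 13(W) are all W)
n=22: W (go to 21, an L position)
n=23: W (go to 21, an L position)
n=24: L (options 23(W), 22(W), 17(W), 16(W) are all W)
n=25: W (go to 24, an L position)
n=26: W (go to 24, an L position)
n=27: L (options 26(W), 25(W), 20(W), 19(W) are all W)
n=28: W (go to 27, an L position)
n=29: W (go to 27, an L position)
n=30: L (options 29(W), 28(W), 23(W), 22(W) are all W)
n=31: W (go to 30, an L position)
The starting position 31 is W: Ada should remove 1, leaving 30, handing over an L position.

Ada wins.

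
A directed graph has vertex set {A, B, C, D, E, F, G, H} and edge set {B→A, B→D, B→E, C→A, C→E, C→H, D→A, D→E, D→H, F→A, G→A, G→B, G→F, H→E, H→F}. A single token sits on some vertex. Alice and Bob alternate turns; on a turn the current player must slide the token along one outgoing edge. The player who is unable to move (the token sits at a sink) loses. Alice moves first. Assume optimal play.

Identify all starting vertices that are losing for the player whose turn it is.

A, E

Positions with no move are L. A position that does have a move is losing for the player to move precisely when every available move leads to a winning position for the opponent. Fill in the labels:
Every edge goes from a vertex to one that appears earlier in the order E, A, F, H, D, B, G, C, so processing vertices in that order labels each vertex after all of its successors.
E: no outgoing edge → L
A: no outgoing edge → L
F: reaches L-position A → W
H: reaches L-position E → W
D: reaches L-position A → W
B: reaches L-position A → W
G: reaches L-position A → W
C: reaches L-position A → W
Reading off the rows marked L gives the requested list; there are 2 such vertices.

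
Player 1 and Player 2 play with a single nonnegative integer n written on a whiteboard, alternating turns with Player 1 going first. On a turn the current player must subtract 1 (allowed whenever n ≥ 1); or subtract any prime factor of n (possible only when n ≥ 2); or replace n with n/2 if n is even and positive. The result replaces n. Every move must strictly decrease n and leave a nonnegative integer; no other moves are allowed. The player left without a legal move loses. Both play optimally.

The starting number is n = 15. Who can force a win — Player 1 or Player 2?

Classify positions by backward induction: terminal positions (no move available) are L. From any other position, the mover wins iff some move reaches an L.
n=0: no move → L
n=1: →0(L), so W
n=2: →0(L), so W
n=3: →0(L), so W
n=4: →2(W), 3(W) — all W, so L
n=5: →0(L), so W
n=6: →4(L), so W
n=7: →0(L), so W
n=8: →4(L), so W
n=9: →6(W), 8(W) — all W, so L
n=10: →9(L), so W
n=11: →0(L), so W
n=12: →9(L), so W
n=13: →0(L), so W
n=14: →7(W), 12(W), 13(W) — all W, so L
n=15: →14(L), so W
From 15 Player 1 can move to 14, reaching an L position.

Player 1 wins.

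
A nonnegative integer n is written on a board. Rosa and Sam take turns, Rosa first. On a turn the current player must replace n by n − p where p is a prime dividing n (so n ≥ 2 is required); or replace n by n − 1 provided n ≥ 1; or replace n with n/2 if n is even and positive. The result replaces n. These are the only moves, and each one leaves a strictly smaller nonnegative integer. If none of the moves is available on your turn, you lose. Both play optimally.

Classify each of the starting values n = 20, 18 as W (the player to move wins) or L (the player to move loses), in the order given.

20: L, 18: W

Work bottom-up. With no move the player to move loses. Otherwise the position is W if at least one move leads to an L position for the opponent, and L if every move leads to a W.
n=0: no move → L
n=1: can move to 0, which is L ⇒ W
n=2: can move to 0, which is L ⇒ W
n=3: can move to 0, which is L ⇒ W
n=4: moves to 2(W), 3(W); every one is W ⇒ L
n=5: can move to 0, which is L ⇒ W
n=6: can move to 4, which is L ⇒ W
n=7: can move to 0, which is L ⇒ W
n=8: can move to 4, which is L ⇒ W
n=9: moves to 6(W), 8(W); every one is W ⇒ L
n=10: can move to 9, which is L ⇒ W
n=11: can move to 0, which is L ⇒ W
n=12: can move to 9, which is L ⇒ W
n=13: can move to 0, which is L ⇒ W
n=14: moves to 7(W), 12(W), 13(W); every one is W ⇒ L
n=15: can move to 14, which is L ⇒ W
n=16: can move to 14, which is L ⇒ W
n=17: can move to 0, which is L ⇒ W
n=18: can move to 9, which is L ⇒ W
n=19: can move to 0, which is L ⇒ W
n=20: moves to 10(W), 15(W), 18(W), 19(W); every one is W ⇒ L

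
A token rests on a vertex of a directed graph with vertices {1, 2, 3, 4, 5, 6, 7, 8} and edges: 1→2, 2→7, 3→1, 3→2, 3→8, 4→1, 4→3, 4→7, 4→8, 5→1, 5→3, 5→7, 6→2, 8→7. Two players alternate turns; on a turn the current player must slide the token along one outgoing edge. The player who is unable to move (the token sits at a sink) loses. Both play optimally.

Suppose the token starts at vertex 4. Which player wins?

Classify positions by backward induction: terminal positions (no move available) are L. From any other position, the mover wins iff some move reaches an L.
Every edge goes from a vertex to one that appears earlier in the order 7, 2, 8, 1, 6, 3, 4, 5, so processing vertices in that order labels each vertex after all of its successors.
7: no outgoing edge → L
2: can move to 7, which is L ⇒ W
8: can move to 7, which is L ⇒ W
1: the only move is to 2(W), a W ⇒ L
6: the only move is to 2(W), a W ⇒ L
3: can move to 1, which is L ⇒ W
4: can move to 1, which is L ⇒ W
5: can move to 1, which is L ⇒ W
From 4 the player to move can move to 1, reaching an L position.

The first player wins.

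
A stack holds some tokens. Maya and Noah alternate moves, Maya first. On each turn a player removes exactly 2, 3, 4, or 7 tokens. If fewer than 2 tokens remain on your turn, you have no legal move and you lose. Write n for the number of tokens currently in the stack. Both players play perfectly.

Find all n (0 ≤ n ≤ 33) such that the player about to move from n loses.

0, 1, 6, 11, 12, 17, 22, 23, 28, 33

Compute win/loss labels from the base case upward. A position with no move is L. Any other position is W if it can reach an L in one move, else L.
n=0: no move → L
n=1: no move → L
n=2: reaches L-position 0 → W
n=3: reaches L-position 1 → W
n=4: reaches L-position 1 → W
n=5: reaches L-position 1 → W
n=6: only reaches 4(W), 3(W), 2(W), all W → L
n=7: reaches L-position 0 → W
n=8: reaches L-position 6 → W
n=9: reaches L-position 6 → W
n=10: reaches L-position 6 → W
n=11: only reaches 9(W), 8(W), 7(W), 4(W), all W → L
n=12: only reaches 10(W), 9(W), 8(W), 5(W), all W → L
n=13: reaches L-position 11 → W
n=14: reaches L-position 12 → W
n=15: reaches L-position 12 → W
n=16: reaches L-position 12 → W
n=17: only reaches 15(W), 14(W), 13(W), 10(W), all W → L
n=18: reaches L-position 11 → W
n=19: reaches L-position 17 → W
n=20: reaches L-position 17 → W
n=21: reaches L-position 17 → W
n=22: only reaches 20(W), 19(W), 18(W), 15(W), all W → L
n=23: only reaches 21(W), 20(W), 19(W), 16(W), all W → L
n=24: reaches L-position 22 → W
n=25: reaches L-position 23 → W
n=26: reaches L-position 23 → W
n=27: reaches L-position 23 → W
n=28: only reaches 26(W), 25(W), 24(W), 21(W), all W → L
n=29: reaches L-position 22 → W
n=30: reaches L-position 28 → W
n=31: reaches L-position 28 → W
n=32: reaches L-position 28 → W
n=33: only reaches 31(W), 30(W), 29(W), 26(W), all W → L
The losing starting values of n are exactly the entries labelled L in this table (10 of them).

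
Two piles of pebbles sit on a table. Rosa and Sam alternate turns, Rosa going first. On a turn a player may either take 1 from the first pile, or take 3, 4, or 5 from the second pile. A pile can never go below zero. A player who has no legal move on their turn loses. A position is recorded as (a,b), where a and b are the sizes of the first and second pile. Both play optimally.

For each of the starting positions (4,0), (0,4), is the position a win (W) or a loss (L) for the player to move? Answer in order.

Label each position W (a win for the player to move) or L (a loss). A position with no legal move is L; any other position is W exactly when some move reaches an L, and L when every move reaches a W.
No move ever increases a pile, so every position that can arise here has a ≤ 4 and b ≤ 4; it is enough to label the cells with 0 ≤ a ≤ 4 and 0 ≤ b ≤ 4.
Every move lowers a or b (never raises either), so fill the grid row by row in increasing a, and left to right within a row: each cell's successors are then already labelled.
      b=0  b=1  b=2  b=3  b=4
a=0:    L    L    L    W    W
a=1:    W    W    W    L    L
a=2:    L    L    L    W    W
a=3:    W    W    W    L    L
a=4:    L    L    L    W    W
Cells with no legal move (terminal, hence L): (0,0), (0,1), (0,2).
The remaining L cells, each justified by listing all of its moves:
(1,3): only reaches (0,3)(W), (1,0)(W), all W → L
(1,4): only reaches (0,4)(W), (1,1)(W), (1,0)(W), all W → L
(2,0): only reaches (1,0)(W), which is W → L
(2,1): only reaches (1,1)(W), which is W → L
(2,2): only reaches (1,2)(W), which is W → L
(3,3): only reaches (2,3)(W), (3,0)(W), all W → L
(3,4): only reaches (2,4)(W), (3,1)(W), (3,0)(W), all W → L
(4,0): only reaches (3,0)(W), which is W → L
(4,1): only reaches (3,1)(W), which is W → L
(4,2): only reaches (3,2)(W), which is W → L
Every other cell has at least one move into one of the L cells above, so it is W.
(4,0): one of the L cells justified above, so L
(0,4): the move to (0,1) reaches an L cell, so W

(4,0): L, (0,4): W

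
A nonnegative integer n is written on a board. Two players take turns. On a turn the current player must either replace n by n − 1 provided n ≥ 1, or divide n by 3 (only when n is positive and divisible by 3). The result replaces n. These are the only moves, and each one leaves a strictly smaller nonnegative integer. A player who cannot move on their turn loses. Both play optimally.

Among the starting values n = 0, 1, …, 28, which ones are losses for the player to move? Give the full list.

0, 2, 4, 7, 9, 11, 13, 15, 17, 19, 22, 24, 26, 28

Label each position W (a win for the player to move) or L (a loss). A position with no legal move is L; any other position is W exactly when some move reaches an L, and L when every move reaches a W.
n=0: no move → L
n=1: reaches L-position 0 → W
n=2: only reaches 1(W), which is W → L
n=3: reaches L-position 2 → W
n=4: only reaches 3(W), which is W → L
n=5: reaches L-position 4 → W
n=6: reaches L-position 2 → W
n=7: only reaches 6(W), which is W → L
n=8: reaches L-position 7 → W
n=9: only reaches 3(W), 8(W), all W → L
n=10: reaches L-position 9 → W
n=11: only reaches 10(W), which is W → L
n=12: reaches L-position 4 → W
n=13: only reaches 12(W), which is W → L
n=14: reaches L-position 13 → W
n=15: only reaches 5(W), 14(W), all W → L
n=16: reaches L-position 15 → W
n=17: only reaches 16(W), which is W → L
n=18: reaches L-position 17 → W
n=19: only reaches 18(W), which is W → L
n=20: reaches L-position 19 → W
n=21: reaches L-position 7 → W
n=22: only reaches 21(W), which is W → L
n=23: reaches L-position 22 → W
n=24: only reaches 8(W), 23(W), all W → L
n=25: reaches L-position 24 → W
n=26: only reaches 25(W), which is W → L
n=27: reaches L-position 9 → W
n=28: only reaches 27(W), which is W → L
Reading off the rows marked L gives the requested list; there are 14 such values of n.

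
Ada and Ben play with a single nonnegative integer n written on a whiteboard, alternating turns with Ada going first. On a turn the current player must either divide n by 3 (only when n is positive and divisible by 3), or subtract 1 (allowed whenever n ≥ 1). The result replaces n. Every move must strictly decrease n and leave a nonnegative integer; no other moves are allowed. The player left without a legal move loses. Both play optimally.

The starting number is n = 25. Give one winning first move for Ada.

Move to 24.

Classify positions by backward induction: terminal positions (no move available) are L. From any other position, the mover wins iff some move reaches an L.
n=0: no move → L
n=1: can move to 0, which is L ⇒ W
n=2: the only move is to 1(W), a W ⇒ L
n=3: can move to 2, which is L ⇒ W
n=4: the only move is to 3(W), a W ⇒ L
n=5: can move to 4, which is L ⇒ W
n=6: can move to 2, which is L ⇒ W
n=7: the only move is to 6(W), a W ⇒ L
n=8: can move to 7, which is L ⇒ W
n=9: moves to 3(W), 8(W); every one is W ⇒ L
n=10: can move to 9, which is L ⇒ W
n=11: the only move is to 10(W), a W ⇒ L
n=12: can move to 4, which is L ⇒ W
n=13: the only move is to 12(W), a W ⇒ L
n=14: can move to 13, which is L ⇒ W
n=15: moves to 5(W), 14(W); every one is W ⇒ L
n=16: can move to 15, which is L ⇒ W
n=17: the only move is to 16(W), a W ⇒ L
n=18: can move to 17, which is L ⇒ W
n=19: the only move is to 18(W), a W ⇒ L
n=20: can move to 19, which is L ⇒ W
n=21: can move to 7, which is L ⇒ W
n=22: the only move is to 21(W), a W ⇒ L
n=23: can move to 22, which is L ⇒ W
n=24: moves to 8(W), 23(W); every one is W ⇒ L
n=25: can move to 24, which is L ⇒ W
From 25, the L positions reachable in one move are: 24.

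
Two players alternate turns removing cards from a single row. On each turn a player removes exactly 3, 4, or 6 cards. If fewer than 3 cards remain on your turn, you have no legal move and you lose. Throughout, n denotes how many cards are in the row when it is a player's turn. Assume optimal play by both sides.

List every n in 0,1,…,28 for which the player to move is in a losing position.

0, 1, 2, 9, 10, 11, 18, 19, 20, 27, 28

Positions with no move are L. A position that does have a move is losing for the player to move precisely when every available move leads to a winning position for the opponent. Fill in the labels:
n=0: no move → L
n=1: no move → L
n=2: no move → L
n=3: →0(L), so W
n=4: →1(L), so W
n=5: →2(L), so W
n=6: →2(L), so W
n=7: →1(L), so W
n=8: →2(L), so W
n=9: →6(W), 5(W), 3(W) — all W, so L
n=10: →7(W), 6(W), 4(W) — all W, so L
n=11: →8(W), 7(W), 5(W) — all W, so L
n=12: →9(L), so W
n=13: →10(L), so W
n=14: →11(L), so W
n=15: →11(L), so W
n=16: →10(L), so W
n=17: →11(L), so W
n=18: →15(W), 14(W), 12(W) — all W, so L
n=19: →16(W), 15(W), 13(W) — all W, so L
n=20: →17(W), 16(W), 14(W) — all W, so L
n=21: →18(L), so W
n=22: →19(L), so W
n=23: →20(L), so W
n=24: →20(L), so W
n=25: →19(L), so W
n=26: →20(L), so W
n=27: →24(W), 23(W), 21(W) — all W, so L
n=28: →25(W), 24(W), 22(W) — all W, so L
The losing starting values of n are exactly the entries labelled L in this table (11 of them).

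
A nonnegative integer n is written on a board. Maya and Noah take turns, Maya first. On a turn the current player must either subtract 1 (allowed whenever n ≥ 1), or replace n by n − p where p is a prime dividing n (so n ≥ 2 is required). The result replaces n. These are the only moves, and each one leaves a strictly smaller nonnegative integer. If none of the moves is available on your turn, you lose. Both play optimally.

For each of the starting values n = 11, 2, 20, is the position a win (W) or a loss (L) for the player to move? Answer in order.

11: W, 2: W, 20: L

Work bottom-up. With no move the player to move loses. Otherwise the position is W if at least one move leads to an L position for the opponent, and L if every move leads to a W.
n=0: no move → L
n=1: →0(L), so W
n=2: →0(L), so W
n=3: →0(L), so W
n=4: →2(W), 3(W) — all W, so L
n=5: →0(L), so W
n=6: →4(L), so W
n=7: →0(L), so W
n=8: →6(W), 7(W) — all W, so L
n=9: →8(L), so W
n=10: →8(L), so W
n=11: →0(L), so W
n=12: →9(W), 10(W), 11(W) — all W, so L
n=13: →0(L), so W
n=14: →12(L), so W
n=15: →12(L), so W
n=16: →14(W), 15(W) — all W, so L
n=17: →0(L), so W
n=18: →16(L), so W
n=19: →0(L), so W
n=20: →15(W), 18(W), 19(W) — all W, so L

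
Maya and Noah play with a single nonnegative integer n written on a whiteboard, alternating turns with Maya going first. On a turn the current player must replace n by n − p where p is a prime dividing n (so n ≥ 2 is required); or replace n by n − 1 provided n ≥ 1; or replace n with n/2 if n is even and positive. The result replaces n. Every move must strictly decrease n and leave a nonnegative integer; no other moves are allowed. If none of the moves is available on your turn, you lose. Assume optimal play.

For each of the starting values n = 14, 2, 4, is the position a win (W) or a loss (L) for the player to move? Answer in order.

Positions with no move are L. A position that does have a move is losing for the player to move precisely when every available move leads to a winning position for the opponent. Fill in the labels:
n=0: no move → L
n=1: can move to 0, which is L ⇒ W
n=2: can move to 0, which is L ⇒ W
n=3: can move to 0, which is L ⇒ W
n=4: moves to 2(W), 3(W); every one is W ⇒ L
n=5: can move to 0, which is L ⇒ W
n=6: can move to 4, which is L ⇒ W
n=7: can move to 0, which is L ⇒ W
n=8: can move to 4, which is L ⇒ W
n=9: moves to 6(W), 8(W); every one is W ⇒ L
n=10: can move to 9, which is L ⇒ W
n=11: can move to 0, which is L ⇒ W
n=12: can move to 9, which is L ⇒ W
n=13: can move to 0, which is L ⇒ W
n=14: moves to 7(W), 12(W), 13(W); every one is W ⇒ L

14: L, 2: W, 4: L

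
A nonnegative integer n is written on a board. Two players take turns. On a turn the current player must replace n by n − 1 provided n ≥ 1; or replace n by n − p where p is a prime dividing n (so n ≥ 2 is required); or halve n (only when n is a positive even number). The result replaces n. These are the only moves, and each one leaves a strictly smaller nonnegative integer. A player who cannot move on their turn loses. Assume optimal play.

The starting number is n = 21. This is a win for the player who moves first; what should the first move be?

Move to 14.

Positions with no move are L. A position that does have a move is losing for the player to move precisely when every available move leads to a winning position for the opponent. Fill in the labels:
n=0: no move → L
n=1: can move to 0, which is L ⇒ W
n=2: can move to 0, which is L ⇒ W
n=3: can move to 0, which is L ⇒ W
n=4: moves to 2(W), 3(W); every one is W ⇒ L
n=5: can move to 0, which is L ⇒ W
n=6: can move to 4, which is L ⇒ W
n=7: can move to 0, which is L ⇒ W
n=8: can move to 4, which is L ⇒ W
n=9: moves to 6(W), 8(W); every one is W ⇒ L
n=10: can move to 9, which is L ⇒ W
n=11: can move to 0, which is L ⇒ W
n=12: can move to 9, which is L ⇒ W
n=13: can move to 0, which is L ⇒ W
n=14: moves to 7(W), 12(W), 13(W); every one is W ⇒ L
n=15: can move to 14, which is L ⇒ W
n=16: can move to 14, which is L ⇒ W
n=17: can move to 0, which is L ⇒ W
n=18: can move to 9, which is L ⇒ W
n=19: can move to 0, which is L ⇒ W
n=20: moves to 10(W), 15(W), 18(W), 19(W); every one is W ⇒ L
n=21: can move to 14, which is L ⇒ W
From 21, the L positions reachable in one move are: 14, 20. Any move reaching one of these is winning.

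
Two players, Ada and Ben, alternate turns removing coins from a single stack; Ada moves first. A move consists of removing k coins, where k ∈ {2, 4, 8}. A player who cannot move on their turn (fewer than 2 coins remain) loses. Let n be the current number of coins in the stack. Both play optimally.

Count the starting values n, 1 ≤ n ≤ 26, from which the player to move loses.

9

Build the W/L table. Terminal = L. A non-terminal position is W if it has a move to some L; otherwise it is L.
n=0: no move → L
n=1: no move → L
n=2: →0(L), so W
n=3: →1(L), so W
n=4: →0(L), so W
n=5: →1(L), so W
n=6: →4(W), 2(W) — all W, so L
n=7: →5(W), 3(W) — all W, so L
n=8: →6(L), so W
n=9: →7(L), so W
n=10: →6(L), so W
n=11: →7(L), so W
n=12: →10(W), 8(W), 4(W) — all W, so L
n=13: →11(W), 9(W), 5(W) — all W, so L
n=14: →12(L), so W
n=15: →13(L), so W
n=16: →12(L), so W
n=17: →13(L), so W
n=18: →16(W), 14(W), 10(W) — all W, so L
n=19: →17(W), 15(W), 11(W) — all W, so L
n=20: →18(L), so W
n=21: →19(L), so W
n=22: →18(L), so W
n=23: →19(L), so W
n=24: →22(W), 20(W), 16(W) — all W, so L
n=25: →23(W), 21(W), 17(W) — all W, so L
n=26: →24(L), so W
L entries with 1 ≤ n ≤ 26 (n=0 is outside the asked range and is not counted): n = 1, 6, 7, 12, 13, 18, 19, 24, 25; that makes 9.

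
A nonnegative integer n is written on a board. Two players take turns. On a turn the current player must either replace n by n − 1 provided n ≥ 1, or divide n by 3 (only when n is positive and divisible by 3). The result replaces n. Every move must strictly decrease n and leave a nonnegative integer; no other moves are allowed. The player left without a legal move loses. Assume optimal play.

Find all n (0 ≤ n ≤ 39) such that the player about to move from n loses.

Compute win/loss labels from the base case upward. A position with no move is L. Any other position is W if it can reach an L in one move, else L.
n=0: no move → L
n=1: →0(L), so W
n=2: →1(W) only, which is W, so L
n=3: →2(L), so W
n=4: →3(W) only, which is W, so L
n=5: →4(L), so W
n=6: →2(L), so W
n=7: →6(W) only, which is W, so L
n=8: →7(L), so W
n=9: →3(W), 8(W) — all W, so L
n=10: →9(L), so W
n=11: →10(W) only, which is W, so L
n=12: →4(L), so W
n=13: →12(W) only, which is W, so L
n=14: →13(L), so W
n=15: →5(W), 14(W) — all W, so L
n=16: →15(L), so W
n=17: →16(W) only, which is W, so L
n=18: →17(L), so W
n=19: →18(W) only, which is W, so L
n=20: →19(L), so W
n=21: →7(L), so W
n=22: →21(W) only, which is W, so L
n=23: →22(L), so W
n=24: →8(W), 23(W) — all W, so L
n=25: →24(L), so W
n=26: →25(W) only, which is W, so L
n=27: →9(L), so W
n=28: →27(W) only, which is W, so L
n=29: →28(L), so W
n=30: →10(W), 29(W) — all W, so L
n=31: →30(L), so W
n=32: →31(W) only, which is W, so L
n=33: →11(L), so W
n=34: →33(W) only, which is W, so L
n=35: →34(L), so W
n=36: →12(W), 35(W) — all W, so L
n=37: →36(L), so W
n=38: →37(W) only, which is W, so L
n=39: →13(L), so W
The losing starting values of n are exactly the entries labelled L in this table (19 of them).

0, 2, 4, 7, 9, 11, 13, 15, 17, 19, 22, 24, 26, 28, 30, 32, 34, 36, 38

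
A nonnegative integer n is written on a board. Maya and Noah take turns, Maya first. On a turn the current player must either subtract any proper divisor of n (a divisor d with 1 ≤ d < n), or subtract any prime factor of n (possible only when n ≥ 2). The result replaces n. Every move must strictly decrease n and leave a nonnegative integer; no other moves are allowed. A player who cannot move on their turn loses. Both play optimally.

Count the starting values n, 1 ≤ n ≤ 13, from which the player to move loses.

3

Work bottom-up. With no move the player to move loses. Otherwise the position is W if at least one move leads to an L position for the opponent, and L if every move leads to a W.
n=0: no move → L
n=1: no move → L
n=2: reaches L-position 0 → W
n=3: reaches L-position 0 → W
n=4: only reaches 2(W), 3(W), all W → L
n=5: reaches L-position 0 → W
n=6: reaches L-position 4 → W
n=7: reaches L-position 0 → W
n=8: reaches L-position 4 → W
n=9: only reaches 6(W), 8(W), all W → L
n=10: reaches L-position 9 → W
n=11: reaches L-position 0 → W
n=12: reaches L-position 9 → W
n=13: reaches L-position 0 → W
L entries with 1 ≤ n ≤ 13 (n=0 is outside the asked range and is not counted): n = 1, 4, 9; that makes 3.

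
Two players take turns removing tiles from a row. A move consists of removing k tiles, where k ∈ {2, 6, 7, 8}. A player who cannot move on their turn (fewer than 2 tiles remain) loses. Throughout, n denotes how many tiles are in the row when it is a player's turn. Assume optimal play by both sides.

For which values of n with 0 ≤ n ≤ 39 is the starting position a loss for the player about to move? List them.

0, 1, 4, 5, 14, 15, 18, 19, 28, 29, 32, 33

Classify positions by backward induction: terminal positions (no move available) are L. From any other position, the mover wins iff some move reaches an L.
n=0: no move → L
n=1: no move → L
n=2: W (go to 0, an L position)
n=3: W (go to 1, an L position)
n=4: L (sole option 2(W) is W)
n=5: L (sole option 3(W) is W)
n=6: W (go to 4, an L position)
n=7: W (go to 5, an L position)
n=8: W (go to 1, an L position)
n=9: W (go to 1, an L position)
n=10: W (go to 4, an L position)
n=11: W (go to 5, an L position)
n=12: W (go to 5, an L position)
n=13: W (go to 5, an L position)
n=14: L (options 12(W), 8(W), 7(W), 6(W) are all W)
n=15: L (options 13(W), 9(W), 8(W), 7(W) are all W)
n=16: W (go to 14, an L position)
n=17: W (go to 15, an L position)
n=18: L (options 16(W), 12(W), 11(W), 10(W) are all W)
n=19: L (options 17(W), 13(W), 12(W), 11(W) are all W)
n=20: W (go to 18, an L position)
n=21: W (go to 19, an L position)
n=22: W (go to 15, an L position)
n=23: W (go to 15, an L position)
n=24: W (go to 18, an L position)
n=25: W (go to 19, an L position)
n=26: W (go to 19, an L position)
n=27: W (go to 19, an L position)
n=28: L (options 26(W), 22(W), 21(W), 20(W) are all W)
n=29: L (options 27(W), 23(W), 22(W), 21(W) are all W)
n=30: W (go to 28, an L position)
n=31: W (go to 29, an L position)
n=32: L (options 30(W), 26(W), 25(W), 24(W) are all W)
n=33: L (options 31(W), 27(W), 26(W), 25(W) are all W)
n=34: W (go to 32, an L position)
n=35: W (go to 33, an L position)
n=36: W (go to 29, an L position)
n=37: W (go to 29, an L position)
n=38: W (go to 32, an L position)
n=39: W (go to 33, an L position)
The losing starting values of n are exactly the entries labelled L in this table (12 of them).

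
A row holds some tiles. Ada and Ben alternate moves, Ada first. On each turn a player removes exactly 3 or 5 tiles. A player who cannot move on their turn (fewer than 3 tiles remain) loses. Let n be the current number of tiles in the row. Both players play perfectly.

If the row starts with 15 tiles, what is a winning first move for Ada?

Remove 5, leaving 10.

Use the standard recursion: the mover loses at a terminal position; elsewhere, the mover wins exactly when some move hands the opponent an L position.
n=0: no move → L
n=1: no move → L
n=2: no move → L
n=3: W (go to 0, an L position)
n=4: W (go to 1, an L position)
n=5: W (go to 2, an L position)
n=6: W (go to 1, an L position)
n=7: W (go to 2, an L position)
n=8: L (options 5(W), 3(W) are all W)
n=9: L (options 6(W), 4(W) are all W)
n=10: L (options 7(W), 5(W) are all W)
n=11: W (go to 8, an L position)
n=12: W (go to 9, an L position)
n=13: W (go to 10, an L position)
n=14: W (go to 9, an L position)
n=15: W (go to 10, an L position)
From 15, the L positions reachable in one move are: 10.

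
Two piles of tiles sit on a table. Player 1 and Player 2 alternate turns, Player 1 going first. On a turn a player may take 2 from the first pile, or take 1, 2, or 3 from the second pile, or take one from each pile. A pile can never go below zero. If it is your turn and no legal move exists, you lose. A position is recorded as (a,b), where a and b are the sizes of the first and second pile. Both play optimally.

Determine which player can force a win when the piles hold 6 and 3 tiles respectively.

Compute win/loss labels from the base case upward. A position with no move is L. Any other position is W if it can reach an L in one move, else L.
No move ever increases a pile, so every position that can arise here has a ≤ 6 and b ≤ 3; it is enough to label the cells with 0 ≤ a ≤ 6 and 0 ≤ b ≤ 3.
Every move lowers a or b (never raises either), so fill the grid row by row in increasing a, and left to right within a row: each cell's successors are then already labelled.
      b=0  b=1  b=2  b=3
a=0:    L    W    W    W
a=1:    L    W    W    W
a=2:    W    W    L    W
a=3:    W    L    W    W
a=4:    L    W    W    W
a=5:    L    W    W    W
a=6:    W    W    L    W
Cells with no legal move (terminal, hence L): (0,0), (1,0).
The remaining L cells, each justified by listing all of its moves:
(2,2): →(0,2)(W), (2,1)(W), (2,0)(W), (1,1)(W) — all W, so L
(3,1): →(1,1)(W), (3,0)(W), (2,0)(W) — all W, so L
(4,0): →(2,0)(W) only, which is W, so L
(5,0): →(3,0)(W) only, which is W, so L
(6,2): →(4,2)(W), (6,1)(W), (6,0)(W), (5,1)(W) — all W, so L
Every other cell has at least one move into one of the L cells above, so it is W.
From (6,3) Player 1 can move to (6,2), reaching an L position.

Player 1 wins.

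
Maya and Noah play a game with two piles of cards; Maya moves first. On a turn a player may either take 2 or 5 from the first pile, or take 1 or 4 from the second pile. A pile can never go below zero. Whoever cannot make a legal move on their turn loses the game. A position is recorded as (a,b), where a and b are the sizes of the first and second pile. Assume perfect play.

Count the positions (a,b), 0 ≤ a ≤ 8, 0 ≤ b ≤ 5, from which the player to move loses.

22

Build the W/L table. Terminal = L. A non-terminal position is W if it has a move to some L; otherwise it is L.
Every move lowers a or b (never raises either), so fill the grid row by row in increasing a, and left to right within a row: each cell's successors are then already labelled.
      b=0  b=1  b=2  b=3  b=4  b=5
a=0:    L    W    L    W    W    L
a=1:    L    W    L    W    W    L
a=2:    W    L    W    L    W    W
a=3:    W    L    W    L    W    W
a=4:    L    W    L    W    W    L
a=5:    W    W    W    W    L    W
a=6:    W    L    W    L    W    W
a=7:    L    W    L    W    W    L
a=8:    L    W    L    W    W    L
Cells with no legal move (terminal, hence L): (0,0), (1,0).
The remaining L cells, each justified by listing all of its moves:
(0,2): L (sole option (0,1)(W) is W)
(0,5): L (options (0,4)(W), (0,1)(W) are all W)
(1,2): L (sole option (1,1)(W) is W)
(1,5): L (options (1,4)(W), (1,1)(W) are all W)
(2,1): L (options (0,1)(W), (2,0)(W) are all W)
(2,3): L (options (0,3)(W), (2,2)(W) are all W)
(3,1): L (options (1,1)(W), (3,0)(W) are all W)
(3,3): L (options (1,3)(W), (3,2)(W) are all W)
(4,0): L (sole option (2,0)(W) is W)
(4,2): L (options (2,2)(W), (4,1)(W) are all W)
(4,5): L (options (2,5)(W), (4,4)(W), (4,1)(W) are all W)
(5,4): L (options (3,4)(W), (0,4)(W), (5,3)(W), (5,0)(W) are all W)
(6,1): L (options (4,1)(W), (1,1)(W), (6,0)(W) are all W)
(6,3): L (options (4,3)(W), (1,3)(W), (6,2)(W) are all W)
(7,0): L (options (5,0)(W), (2,0)(W) are all W)
(7,2): L (options (5,2)(W), (2,2)(W), (7,1)(W) are all W)
(7,5): L (options (5,5)(W), (2,5)(W), (7,4)(W), (7,1)(W) are all W)
(8,0): L (options (6,0)(W), (3,0)(W) are all W)
(8,2): L (options (6,2)(W), (3,2)(W), (8,1)(W) are all W)
(8,5): L (options (6,5)(W), (3,5)(W), (8,4)(W), (8,1)(W) are all W)
Every other cell has at least one move into one of the L cells above, so it is W.
L cells per row: a=0: 3, a=1: 3, a=2: 2, a=3: 2, a=4: 3, a=5: 1, a=6: 2, a=7: 3, a=8: 3; total 22.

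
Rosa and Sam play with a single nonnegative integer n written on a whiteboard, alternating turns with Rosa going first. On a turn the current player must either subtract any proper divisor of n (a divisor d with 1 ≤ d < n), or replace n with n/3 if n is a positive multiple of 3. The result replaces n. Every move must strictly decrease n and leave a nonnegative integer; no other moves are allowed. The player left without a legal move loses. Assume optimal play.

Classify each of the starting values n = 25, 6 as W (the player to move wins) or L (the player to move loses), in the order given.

25: L, 6: W

Build the W/L table. Terminal = L. A non-terminal position is W if it has a move to some L; otherwise it is L.
n=0: no move → L
n=1: no move → L
n=2: →1(L), so W
n=3: →1(L), so W
n=4: →2(W), 3(W) — all W, so L
n=5: →4(L), so W
n=6: →4(L), so W
n=7: →6(W) only, which is W, so L
n=8: →4(L), so W
n=9: →3(W), 6(W), 8(W) — all W, so L
n=10: →9(L), so W
n=11: →10(W) only, which is W, so L
n=12: →4(L), so W
n=13: →12(W) only, which is W, so L
n=14: →7(L), so W
n=15: →5(W), 10(W), 12(W), 14(W) — all W, so L
n=16: →15(L), so W
n=17: →16(W) only, which is W, so L
n=18: →9(L), so W
n=19: →18(W) only, which is W, so L
n=20: →15(L), so W
n=21: →7(L), so W
n=22: →11(L), so W
n=23: →22(W) only, which is W, so L
n=24: →23(L), so W
n=25: →20(W), 24(W) — all W, so L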